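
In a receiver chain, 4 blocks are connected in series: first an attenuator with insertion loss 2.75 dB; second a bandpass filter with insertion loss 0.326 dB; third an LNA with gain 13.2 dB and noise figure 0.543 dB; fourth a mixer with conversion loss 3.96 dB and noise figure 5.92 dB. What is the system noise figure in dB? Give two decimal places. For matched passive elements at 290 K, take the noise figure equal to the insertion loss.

4.12 dB

Convert to linear (a loss of L dB is a gain of −L dB): F_i = 10^(NF_i/10), G_i = 10^(G_i,dB/10)
  Stage 1: F_1 = 10^(2.75/10) = 1.884, G_1 = 10^(−2.75/10) = 0.5309
  Stage 2: F_2 = 10^(0.326/10) = 1.078, G_2 = 10^(−0.326/10) = 0.9277
  Stage 3: F_3 = 10^(0.543/10) = 1.133, G_3 = 10^(13.2/10) = 20.89
  Stage 4: F_4 = 10^(5.92/10) = 3.908, G_4 = 10^(−3.96/10) = 0.4018
Friis cascade:
  F = 1.884 + (1.078 − 1)/0.5309 + (1.133 − 1)/0.4925 + (3.908 − 1)/10.29 = 2.584
NF = 10 log₁₀(2.584) = 4.12 dB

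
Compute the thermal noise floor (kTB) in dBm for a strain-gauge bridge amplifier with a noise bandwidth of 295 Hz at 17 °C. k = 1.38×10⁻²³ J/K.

−149.3 dBm

T = 17 °C + 273.15 = 290.15 K
P_n = kTB = 1.38×10⁻²³ × 290.15 × 2.95×10² = 1.18×10⁻¹⁸ W
In dBm: 10 log₁₀(1.18×10⁻¹⁸ / 10⁻³) = −149.3 dBm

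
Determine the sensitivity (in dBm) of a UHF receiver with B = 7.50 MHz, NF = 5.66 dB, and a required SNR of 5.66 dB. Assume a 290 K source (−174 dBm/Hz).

Sensitivity = −174 + 10 log₁₀(B) + NF + SNR_min
= −174 + 68.75 + 5.66 + 5.66
= −93.93 dBm → −93.9 dBm

−93.9 dBm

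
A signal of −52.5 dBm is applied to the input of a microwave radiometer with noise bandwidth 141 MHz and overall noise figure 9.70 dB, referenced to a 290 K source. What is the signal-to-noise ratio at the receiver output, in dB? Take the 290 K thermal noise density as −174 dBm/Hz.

Noise floor: N = −174 + 10 log₁₀(B) + NF
10 log₁₀(1.41×10⁸) = 81.49 dB
N = −174 + 81.49 + 9.70 = −82.81 dBm
SNR = P_sig − N = −52.5 − (−82.81) = 30.31 dB → 30.3 dB

30.3 dB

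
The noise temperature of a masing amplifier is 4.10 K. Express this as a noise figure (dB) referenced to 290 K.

F = 1 + T_e/T₀ = 1 + 4.10/290 = 1.01414
NF = 10 log₁₀(1.01414) = 0.061 dB

0.061 dB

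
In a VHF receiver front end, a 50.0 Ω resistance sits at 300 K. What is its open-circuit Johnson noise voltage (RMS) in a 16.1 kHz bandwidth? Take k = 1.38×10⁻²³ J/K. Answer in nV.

115 nV

V_n = √(4kTRB)
4kTRB = 4 × 1.38×10⁻²³ × 300 × 5.00×10¹ × 1.61×10⁴ = 1.33×10⁻¹⁴ V²
V_n = √(1.33×10⁻¹⁴) = 1.15×10⁻⁷ V = 115 nV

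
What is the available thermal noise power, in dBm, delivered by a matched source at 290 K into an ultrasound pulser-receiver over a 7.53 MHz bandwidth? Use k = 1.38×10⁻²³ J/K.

−105.2 dBm

P_n = kTB = 1.38×10⁻²³ × 290 × 7.53×10⁶ = 3.01×10⁻¹⁴ W
In dBm: 10 log₁₀(3.01×10⁻¹⁴ / 10⁻³) = −105.2 dBm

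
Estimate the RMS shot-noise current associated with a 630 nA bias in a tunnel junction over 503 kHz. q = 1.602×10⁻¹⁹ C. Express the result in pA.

I_n = √(2qI·B)
2qI·B = 2 × 1.602×10⁻¹⁹ × 6.30×10⁻⁷ × 5.03×10⁵ = 1.02×10⁻¹⁹ A²
I_n = √(1.02×10⁻¹⁹) = 3.19×10⁻¹⁰ A = 319 pA

319 pA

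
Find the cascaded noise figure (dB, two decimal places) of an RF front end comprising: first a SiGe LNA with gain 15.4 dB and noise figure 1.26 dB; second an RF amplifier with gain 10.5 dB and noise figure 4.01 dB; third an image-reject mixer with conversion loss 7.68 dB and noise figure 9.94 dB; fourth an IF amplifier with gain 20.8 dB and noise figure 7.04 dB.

Convert to linear (a loss of L dB is a gain of −L dB): F_i = 10^(NF_i/10), G_i = 10^(G_i,dB/10)
  Stage 1: F_1 = 10^(1.26/10) = 1.337, G_1 = 10^(15.4/10) = 34.67
  Stage 2: F_2 = 10^(4.01/10) = 2.518, G_2 = 10^(10.5/10) = 11.22
  Stage 3: F_3 = 10^(9.94/10) = 9.863, G_3 = 10^(−7.68/10) = 0.1706
  Stage 4: F_4 = 10^(7.04/10) = 5.058, G_4 = 10^(20.8/10) = 120.2
Friis cascade:
  F = 1.337 + (2.518 − 1)/34.67 + (9.863 − 1)/389.0 + (5.058 − 1)/66.37 = 1.464
NF = 10 log₁₀(1.464) = 1.66 dB

1.66 dB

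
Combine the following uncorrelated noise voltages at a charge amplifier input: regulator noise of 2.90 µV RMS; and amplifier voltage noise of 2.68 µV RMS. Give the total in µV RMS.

3.95 µV

Uncorrelated sources add in power (mean-square): V_tot = √(ΣV_i²)
V_tot = √[(2.90×10⁻⁶)² + (2.68×10⁻⁶)²] = 3.95×10⁻⁶ V = 3.95 µV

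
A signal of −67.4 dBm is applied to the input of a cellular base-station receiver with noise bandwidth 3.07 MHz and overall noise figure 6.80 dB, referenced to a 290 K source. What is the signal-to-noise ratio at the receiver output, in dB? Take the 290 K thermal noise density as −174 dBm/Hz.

Noise floor: N = −174 + 10 log₁₀(B) + NF
10 log₁₀(3.07×10⁶) = 64.87 dB
N = −174 + 64.87 + 6.80 = −102.33 dBm
SNR = P_sig − N = −67.4 − (−102.33) = 34.93 dB → 34.9 dB

34.9 dB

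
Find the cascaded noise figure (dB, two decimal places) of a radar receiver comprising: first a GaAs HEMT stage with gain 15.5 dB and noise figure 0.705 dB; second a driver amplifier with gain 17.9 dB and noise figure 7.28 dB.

Convert to linear (a loss of L dB is a gain of −L dB): F_i = 10^(NF_i/10), G_i = 10^(G_i,dB/10)
  Stage 1: F_1 = 10^(0.705/10) = 1.176, G_1 = 10^(15.5/10) = 35.48
  Stage 2: F_2 = 10^(7.28/10) = 5.346, G_2 = 10^(17.9/10) = 61.66
Friis cascade:
  F = 1.176 + (5.346 − 1)/35.48 = 1.299
NF = 10 log₁₀(1.299) = 1.14 dB

1.14 dB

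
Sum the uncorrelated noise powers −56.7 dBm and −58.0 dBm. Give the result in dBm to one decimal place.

−54.3 dBm

Convert to linear, add, convert back:
P₁ = 2.14×10⁻⁹ W, P₂ = 1.58×10⁻⁹ W
P_tot = 3.72×10⁻⁹ W → 10 log₁₀(P_tot / 10⁻³) = −54.3 dBm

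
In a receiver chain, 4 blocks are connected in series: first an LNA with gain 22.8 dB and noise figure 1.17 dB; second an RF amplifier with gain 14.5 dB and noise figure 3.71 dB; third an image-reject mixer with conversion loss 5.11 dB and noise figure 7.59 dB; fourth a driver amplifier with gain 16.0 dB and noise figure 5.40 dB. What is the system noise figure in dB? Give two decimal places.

Convert to linear (a loss of L dB is a gain of −L dB): F_i = 10^(NF_i/10), G_i = 10^(G_i,dB/10)
  Stage 1: F_1 = 10^(1.17/10) = 1.309, G_1 = 10^(22.8/10) = 190.5
  Stage 2: F_2 = 10^(3.71/10) = 2.350, G_2 = 10^(14.5/10) = 28.18
  Stage 3: F_3 = 10^(7.59/10) = 5.741, G_3 = 10^(−5.11/10) = 0.3083
  Stage 4: F_4 = 10^(5.40/10) = 3.467, G_4 = 10^(16.0/10) = 39.81
Friis cascade:
  F = 1.309 + (2.350 − 1)/190.5 + (5.741 − 1)/5370 + (3.467 − 1)/1656 = 1.319
NF = 10 log₁₀(1.319) = 1.20 dB

1.20 dB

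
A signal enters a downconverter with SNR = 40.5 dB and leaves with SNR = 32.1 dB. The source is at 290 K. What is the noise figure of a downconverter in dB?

8.4 dB

NF (dB) = SNR_in(dB) − SNR_out(dB) when the source is at T₀
NF = 40.5 − 32.1 = 8.4 dB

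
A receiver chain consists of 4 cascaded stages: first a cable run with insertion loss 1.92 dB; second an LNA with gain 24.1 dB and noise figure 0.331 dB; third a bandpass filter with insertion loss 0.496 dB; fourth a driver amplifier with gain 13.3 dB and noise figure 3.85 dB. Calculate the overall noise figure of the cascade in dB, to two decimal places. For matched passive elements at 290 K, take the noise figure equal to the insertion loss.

Convert to linear (a loss of L dB is a gain of −L dB): F_i = 10^(NF_i/10), G_i = 10^(G_i,dB/10)
  Stage 1: F_1 = 10^(1.92/10) = 1.556, G_1 = 10^(−1.92/10) = 0.6427
  Stage 2: F_2 = 10^(0.331/10) = 1.079, G_2 = 10^(24.1/10) = 257.0
  Stage 3: F_3 = 10^(0.496/10) = 1.121, G_3 = 10^(−0.496/10) = 0.8921
  Stage 4: F_4 = 10^(3.85/10) = 2.427, G_4 = 10^(13.3/10) = 21.38
Friis cascade:
  F = 1.556 + (1.079 − 1)/0.6427 + (1.121 − 1)/165.2 + (2.427 − 1)/147.4 = 1.690
NF = 10 log₁₀(1.690) = 2.28 dB

2.28 dB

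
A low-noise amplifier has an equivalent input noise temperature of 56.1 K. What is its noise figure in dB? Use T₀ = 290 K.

0.768 dB

F = 1 + T_e/T₀ = 1 + 56.1/290 = 1.19345
NF = 10 log₁₀(1.19345) = 0.768 dB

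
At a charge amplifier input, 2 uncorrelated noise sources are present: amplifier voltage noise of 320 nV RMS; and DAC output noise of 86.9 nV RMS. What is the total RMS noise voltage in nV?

Uncorrelated sources add in power (mean-square): V_tot = √(ΣV_i²)
V_tot = √[(3.20×10⁻⁷)² + (8.69×10⁻⁸)²] = 3.32×10⁻⁷ V = 332 nV

332 nV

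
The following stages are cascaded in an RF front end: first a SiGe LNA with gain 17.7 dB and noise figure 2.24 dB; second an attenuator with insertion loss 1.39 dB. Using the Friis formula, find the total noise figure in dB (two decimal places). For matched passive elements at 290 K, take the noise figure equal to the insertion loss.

Convert to linear (a loss of L dB is a gain of −L dB): F_i = 10^(NF_i/10), G_i = 10^(G_i,dB/10)
  Stage 1: F_1 = 10^(2.24/10) = 1.675, G_1 = 10^(17.7/10) = 58.88
  Stage 2: F_2 = 10^(1.39/10) = 1.377, G_2 = 10^(−1.39/10) = 0.7261
Friis cascade:
  F = 1.675 + (1.377 − 1)/58.88 = 1.681
NF = 10 log₁₀(1.681) = 2.26 dB

2.26 dB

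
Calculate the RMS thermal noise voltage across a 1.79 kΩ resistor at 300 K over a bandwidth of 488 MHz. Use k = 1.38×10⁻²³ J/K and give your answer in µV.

120 µV

V_n = √(4kTRB)
4kTRB = 4 × 1.38×10⁻²³ × 300 × 1.79×10³ × 4.88×10⁸ = 1.45×10⁻⁸ V²
V_n = √(1.45×10⁻⁸) = 1.20×10⁻⁴ V = 120 µV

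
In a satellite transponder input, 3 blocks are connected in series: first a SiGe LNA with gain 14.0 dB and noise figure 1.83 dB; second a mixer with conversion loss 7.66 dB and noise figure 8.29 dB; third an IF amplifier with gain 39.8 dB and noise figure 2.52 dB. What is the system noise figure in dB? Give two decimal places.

2.87 dB

Convert to linear (a loss of L dB is a gain of −L dB): F_i = 10^(NF_i/10), G_i = 10^(G_i,dB/10)
  Stage 1: F_1 = 10^(1.83/10) = 1.524, G_1 = 10^(14.0/10) = 25.12
  Stage 2: F_2 = 10^(8.29/10) = 6.745, G_2 = 10^(−7.66/10) = 0.1714
  Stage 3: F_3 = 10^(2.52/10) = 1.786, G_3 = 10^(39.8/10) = 9550
Friis cascade:
  F = 1.524 + (6.745 − 1)/25.12 + (1.786 − 1)/4.305 = 1.935
NF = 10 log₁₀(1.935) = 2.87 dB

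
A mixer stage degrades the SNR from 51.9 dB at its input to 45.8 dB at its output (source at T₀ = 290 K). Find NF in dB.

NF (dB) = SNR_in(dB) − SNR_out(dB) when the source is at T₀
NF = 51.9 − 45.8 = 6.1 dB

6.1 dB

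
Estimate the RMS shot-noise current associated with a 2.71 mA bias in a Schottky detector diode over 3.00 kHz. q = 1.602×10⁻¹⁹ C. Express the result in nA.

1.61 nA

I_n = √(2qI·B)
2qI·B = 2 × 1.602×10⁻¹⁹ × 2.71×10⁻³ × 3.00×10³ = 2.60×10⁻¹⁸ A²
I_n = √(2.60×10⁻¹⁸) = 1.61×10⁻⁹ A = 1.61 nA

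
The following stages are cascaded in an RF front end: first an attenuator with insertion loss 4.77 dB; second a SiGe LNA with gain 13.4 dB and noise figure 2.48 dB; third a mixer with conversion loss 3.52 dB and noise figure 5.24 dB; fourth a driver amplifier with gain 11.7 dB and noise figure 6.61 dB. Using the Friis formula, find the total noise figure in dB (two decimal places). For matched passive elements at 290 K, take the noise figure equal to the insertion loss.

8.28 dB

Convert to linear (a loss of L dB is a gain of −L dB): F_i = 10^(NF_i/10), G_i = 10^(G_i,dB/10)
  Stage 1: F_1 = 10^(4.77/10) = 2.999, G_1 = 10^(−4.77/10) = 0.3334
  Stage 2: F_2 = 10^(2.48/10) = 1.770, G_2 = 10^(13.4/10) = 21.88
  Stage 3: F_3 = 10^(5.24/10) = 3.342, G_3 = 10^(−3.52/10) = 0.4446
  Stage 4: F_4 = 10^(6.61/10) = 4.581, G_4 = 10^(11.7/10) = 14.79
Friis cascade:
  F = 2.999 + (1.770 − 1)/0.3334 + (3.342 − 1)/7.295 + (4.581 − 1)/3.243 = 6.734
NF = 10 log₁₀(6.734) = 8.28 dB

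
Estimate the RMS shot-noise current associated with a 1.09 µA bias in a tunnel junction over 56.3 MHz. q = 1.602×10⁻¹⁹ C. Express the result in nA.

I_n = √(2qI·B)
2qI·B = 2 × 1.602×10⁻¹⁹ × 1.09×10⁻⁶ × 5.63×10⁷ = 1.97×10⁻¹⁷ A²
I_n = √(1.97×10⁻¹⁷) = 4.43×10⁻⁹ A = 4.43 nA

4.43 nA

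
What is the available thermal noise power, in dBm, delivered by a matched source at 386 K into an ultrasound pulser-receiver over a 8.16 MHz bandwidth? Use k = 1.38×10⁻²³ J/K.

P_n = kTB = 1.38×10⁻²³ × 386 × 8.16×10⁶ = 4.35×10⁻¹⁴ W
In dBm: 10 log₁₀(4.35×10⁻¹⁴ / 10⁻³) = −103.6 dBm

−103.6 dBm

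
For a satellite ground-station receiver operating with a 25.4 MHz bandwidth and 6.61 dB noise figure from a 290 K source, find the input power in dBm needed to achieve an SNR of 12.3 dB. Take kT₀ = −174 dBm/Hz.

Sensitivity = −174 + 10 log₁₀(B) + NF + SNR_min
= −174 + 74.05 + 6.61 + 12.3
= −81.04 dBm → −81.0 dBm

−81.0 dBm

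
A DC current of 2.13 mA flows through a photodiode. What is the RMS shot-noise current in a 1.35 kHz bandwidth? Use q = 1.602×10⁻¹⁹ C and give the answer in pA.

960 pA

I_n = √(2qI·B)
2qI·B = 2 × 1.602×10⁻¹⁹ × 2.13×10⁻³ × 1.35×10³ = 9.21×10⁻¹⁹ A²
I_n = √(9.21×10⁻¹⁹) = 9.60×10⁻¹⁰ A = 960 pA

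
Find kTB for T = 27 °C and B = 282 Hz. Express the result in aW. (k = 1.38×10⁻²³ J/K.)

1.17 aW

T = 27 °C + 273.15 = 300.15 K
P_n = kTB = 1.38×10⁻²³ × 300.15 × 2.82×10² = 1.17×10⁻¹⁸ W = 1.17 aW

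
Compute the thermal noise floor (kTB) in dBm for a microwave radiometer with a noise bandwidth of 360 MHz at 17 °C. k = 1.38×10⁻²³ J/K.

−88.4 dBm

T = 17 °C + 273.15 = 290.15 K
P_n = kTB = 1.38×10⁻²³ × 290.15 × 3.60×10⁸ = 1.44×10⁻¹² W
In dBm: 10 log₁₀(1.44×10⁻¹² / 10⁻³) = −88.4 dBm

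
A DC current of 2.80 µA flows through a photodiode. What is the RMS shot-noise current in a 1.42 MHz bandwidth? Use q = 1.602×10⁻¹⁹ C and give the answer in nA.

I_n = √(2qI·B)
2qI·B = 2 × 1.602×10⁻¹⁹ × 2.80×10⁻⁶ × 1.42×10⁶ = 1.27×10⁻¹⁸ A²
I_n = √(1.27×10⁻¹⁸) = 1.13×10⁻⁹ A = 1.13 nA

1.13 nA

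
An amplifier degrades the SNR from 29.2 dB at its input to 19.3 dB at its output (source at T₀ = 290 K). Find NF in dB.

9.9 dB

NF (dB) = SNR_in(dB) − SNR_out(dB) when the source is at T₀
NF = 29.2 − 19.3 = 9.9 dB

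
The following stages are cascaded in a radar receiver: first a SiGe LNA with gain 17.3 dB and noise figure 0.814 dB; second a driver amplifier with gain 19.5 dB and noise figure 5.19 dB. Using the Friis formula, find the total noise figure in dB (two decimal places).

0.97 dB

Convert to linear (a loss of L dB is a gain of −L dB): F_i = 10^(NF_i/10), G_i = 10^(G_i,dB/10)
  Stage 1: F_1 = 10^(0.814/10) = 1.206, G_1 = 10^(17.3/10) = 53.70
  Stage 2: F_2 = 10^(5.19/10) = 3.304, G_2 = 10^(19.5/10) = 89.13
Friis cascade:
  F = 1.206 + (3.304 − 1)/53.70 = 1.249
NF = 10 log₁₀(1.249) = 0.97 dB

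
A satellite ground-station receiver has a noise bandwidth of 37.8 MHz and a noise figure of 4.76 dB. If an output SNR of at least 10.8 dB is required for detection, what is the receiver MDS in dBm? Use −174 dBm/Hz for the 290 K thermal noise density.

Sensitivity = −174 + 10 log₁₀(B) + NF + SNR_min
= −174 + 75.77 + 4.76 + 10.8
= −82.67 dBm → −82.7 dBm

−82.7 dBm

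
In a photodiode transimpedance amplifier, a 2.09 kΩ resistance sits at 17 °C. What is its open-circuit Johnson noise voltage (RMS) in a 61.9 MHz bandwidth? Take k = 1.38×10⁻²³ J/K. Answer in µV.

T = 17 °C + 273.15 = 290.15 K
V_n = √(4kTRB)
4kTRB = 4 × 1.38×10⁻²³ × 290.15 × 2.09×10³ × 6.19×10⁷ = 2.07×10⁻⁹ V²
V_n = √(2.07×10⁻⁹) = 4.55×10⁻⁵ V = 45.5 µV

45.5 µV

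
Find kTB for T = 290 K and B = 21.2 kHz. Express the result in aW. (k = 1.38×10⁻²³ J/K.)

84.8 aW

P_n = kTB = 1.38×10⁻²³ × 290 × 2.12×10⁴ = 8.48×10⁻¹⁷ W = 84.8 aW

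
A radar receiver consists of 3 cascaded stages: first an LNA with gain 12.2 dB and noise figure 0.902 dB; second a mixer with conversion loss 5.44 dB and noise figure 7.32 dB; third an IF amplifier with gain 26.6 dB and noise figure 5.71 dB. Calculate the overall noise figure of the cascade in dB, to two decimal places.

3.16 dB

Convert to linear (a loss of L dB is a gain of −L dB): F_i = 10^(NF_i/10), G_i = 10^(G_i,dB/10)
  Stage 1: F_1 = 10^(0.902/10) = 1.231, G_1 = 10^(12.2/10) = 16.60
  Stage 2: F_2 = 10^(7.32/10) = 5.395, G_2 = 10^(−5.44/10) = 0.2858
  Stage 3: F_3 = 10^(5.71/10) = 3.724, G_3 = 10^(26.6/10) = 457.1
Friis cascade:
  F = 1.231 + (5.395 − 1)/16.60 + (3.724 − 1)/4.742 = 2.070
NF = 10 log₁₀(2.070) = 3.16 dB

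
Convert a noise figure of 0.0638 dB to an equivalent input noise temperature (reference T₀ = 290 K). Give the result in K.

F = 10^(0.0638/10) = 1.0148
T_e = (F − 1)·T₀ = (1.0148 − 1) × 290 = 4.29 K

4.29 K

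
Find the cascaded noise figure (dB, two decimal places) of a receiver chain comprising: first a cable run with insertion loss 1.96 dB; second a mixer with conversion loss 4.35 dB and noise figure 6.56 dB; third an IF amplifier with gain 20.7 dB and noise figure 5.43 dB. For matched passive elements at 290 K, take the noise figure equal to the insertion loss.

12.50 dB

Convert to linear (a loss of L dB is a gain of −L dB): F_i = 10^(NF_i/10), G_i = 10^(G_i,dB/10)
  Stage 1: F_1 = 10^(1.96/10) = 1.570, G_1 = 10^(−1.96/10) = 0.6368
  Stage 2: F_2 = 10^(6.56/10) = 4.529, G_2 = 10^(−4.35/10) = 0.3673
  Stage 3: F_3 = 10^(5.43/10) = 3.491, G_3 = 10^(20.7/10) = 117.5
Friis cascade:
  F = 1.570 + (4.529 − 1)/0.6368 + (3.491 − 1)/0.2339 = 17.76
NF = 10 log₁₀(17.76) = 12.50 dB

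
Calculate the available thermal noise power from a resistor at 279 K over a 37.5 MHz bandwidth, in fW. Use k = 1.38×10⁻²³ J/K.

P_n = kTB = 1.38×10⁻²³ × 279 × 3.75×10⁷ = 1.44×10⁻¹³ W = 144 fW

144 fW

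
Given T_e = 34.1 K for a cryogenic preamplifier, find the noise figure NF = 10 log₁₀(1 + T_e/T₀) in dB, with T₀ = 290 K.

F = 1 + T_e/T₀ = 1 + 34.1/290 = 1.11759
NF = 10 log₁₀(1.11759) = 0.483 dB

0.483 dB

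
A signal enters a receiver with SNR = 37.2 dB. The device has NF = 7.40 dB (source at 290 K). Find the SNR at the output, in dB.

29.80 dB

By definition F = SNR_in/SNR_out, so in dB: SNR_out = SNR_in − NF
SNR_out = 37.2 − 7.40 = 29.80 dB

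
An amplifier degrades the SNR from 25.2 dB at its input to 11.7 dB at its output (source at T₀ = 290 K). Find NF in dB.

13.5 dB

NF (dB) = SNR_in(dB) − SNR_out(dB) when the source is at T₀
NF = 25.2 − 11.7 = 13.5 dB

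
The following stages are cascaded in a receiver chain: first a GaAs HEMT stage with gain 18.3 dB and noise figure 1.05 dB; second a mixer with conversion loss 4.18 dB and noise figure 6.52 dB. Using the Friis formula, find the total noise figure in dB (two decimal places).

1.22 dB

Convert to linear (a loss of L dB is a gain of −L dB): F_i = 10^(NF_i/10), G_i = 10^(G_i,dB/10)
  Stage 1: F_1 = 10^(1.05/10) = 1.274, G_1 = 10^(18.3/10) = 67.61
  Stage 2: F_2 = 10^(6.52/10) = 4.487, G_2 = 10^(−4.18/10) = 0.3819
Friis cascade:
  F = 1.274 + (4.487 − 1)/67.61 = 1.325
NF = 10 log₁₀(1.325) = 1.22 dB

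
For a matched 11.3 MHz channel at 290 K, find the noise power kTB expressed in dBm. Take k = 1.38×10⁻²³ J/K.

P_n = kTB = 1.38×10⁻²³ × 290 × 1.13×10⁷ = 4.52×10⁻¹⁴ W
In dBm: 10 log₁₀(4.52×10⁻¹⁴ / 10⁻³) = −103.4 dBm

−103.4 dBm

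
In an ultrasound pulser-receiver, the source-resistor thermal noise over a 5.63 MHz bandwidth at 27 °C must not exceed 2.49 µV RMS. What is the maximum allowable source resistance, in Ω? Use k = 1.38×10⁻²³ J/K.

T = 27 °C + 273.15 = 300.15 K
Johnson–Nyquist: V_n = √(4kTRB) ⇒ R = V_n² / (4kTB)
4kTB = 4 × 1.38×10⁻²³ × 300.15 × 5.63×10⁶ = 9.33×10⁻¹⁴
R = (2.49×10⁻⁶)² / 9.33×10⁻¹⁴ = 6.65×10¹ Ω = 66.5 Ω

66.5 Ω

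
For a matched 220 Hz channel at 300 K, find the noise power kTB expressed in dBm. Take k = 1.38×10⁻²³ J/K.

P_n = kTB = 1.38×10⁻²³ × 300 × 2.20×10² = 9.11×10⁻¹⁹ W
In dBm: 10 log₁₀(9.11×10⁻¹⁹ / 10⁻³) = −150.4 dBm

−150.4 dBm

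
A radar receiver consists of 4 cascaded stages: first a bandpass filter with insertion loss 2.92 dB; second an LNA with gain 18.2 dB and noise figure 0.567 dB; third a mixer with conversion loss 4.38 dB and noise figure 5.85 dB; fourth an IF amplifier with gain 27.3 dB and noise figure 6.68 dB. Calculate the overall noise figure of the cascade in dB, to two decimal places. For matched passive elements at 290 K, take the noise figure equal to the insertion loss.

4.17 dB

Convert to linear (a loss of L dB is a gain of −L dB): F_i = 10^(NF_i/10), G_i = 10^(G_i,dB/10)
  Stage 1: F_1 = 10^(2.92/10) = 1.959, G_1 = 10^(−2.92/10) = 0.5105
  Stage 2: F_2 = 10^(0.567/10) = 1.139, G_2 = 10^(18.2/10) = 66.07
  Stage 3: F_3 = 10^(5.85/10) = 3.846, G_3 = 10^(−4.38/10) = 0.3648
  Stage 4: F_4 = 10^(6.68/10) = 4.656, G_4 = 10^(27.3/10) = 537.0
Friis cascade:
  F = 1.959 + (1.139 − 1)/0.5105 + (3.846 − 1)/33.73 + (4.656 − 1)/12.30 = 2.614
NF = 10 log₁₀(2.614) = 4.17 dB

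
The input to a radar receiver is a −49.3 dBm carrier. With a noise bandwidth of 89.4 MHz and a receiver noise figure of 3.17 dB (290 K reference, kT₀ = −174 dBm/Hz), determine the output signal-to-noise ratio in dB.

42.0 dB

Noise floor: N = −174 + 10 log₁₀(B) + NF
10 log₁₀(8.94×10⁷) = 79.51 dB
N = −174 + 79.51 + 3.17 = −91.32 dBm
SNR = P_sig − N = −49.3 − (−91.32) = 42.02 dB → 42.0 dB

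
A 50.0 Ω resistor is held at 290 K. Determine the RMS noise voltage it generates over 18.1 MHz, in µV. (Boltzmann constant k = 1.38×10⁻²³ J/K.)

V_n = √(4kTRB)
4kTRB = 4 × 1.38×10⁻²³ × 290 × 5.00×10¹ × 1.81×10⁷ = 1.45×10⁻¹¹ V²
V_n = √(1.45×10⁻¹¹) = 3.81×10⁻⁶ V = 3.81 µV

3.81 µV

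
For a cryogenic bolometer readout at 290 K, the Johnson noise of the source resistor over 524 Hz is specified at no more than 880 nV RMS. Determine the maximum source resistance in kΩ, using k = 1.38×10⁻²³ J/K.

92.3 kΩ

Johnson–Nyquist: V_n = √(4kTRB) ⇒ R = V_n² / (4kTB)
4kTB = 4 × 1.38×10⁻²³ × 290 × 5.24×10² = 8.39×10⁻¹⁸
R = (8.80×10⁻⁷)² / 8.39×10⁻¹⁸ = 9.23×10⁴ Ω = 92.3 kΩ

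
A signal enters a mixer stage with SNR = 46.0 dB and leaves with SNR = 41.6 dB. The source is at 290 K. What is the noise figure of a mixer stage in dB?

4.4 dB

NF (dB) = SNR_in(dB) − SNR_out(dB) when the source is at T₀
NF = 46.0 − 41.6 = 4.4 dB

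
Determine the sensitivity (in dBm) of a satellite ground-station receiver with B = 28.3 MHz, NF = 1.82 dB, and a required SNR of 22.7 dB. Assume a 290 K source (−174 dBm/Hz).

−75.0 dBm

Sensitivity = −174 + 10 log₁₀(B) + NF + SNR_min
= −174 + 74.52 + 1.82 + 22.7
= −74.96 dBm → −75.0 dBm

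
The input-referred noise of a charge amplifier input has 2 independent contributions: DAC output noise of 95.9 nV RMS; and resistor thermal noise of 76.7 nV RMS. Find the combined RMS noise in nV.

123 nV

Uncorrelated sources add in power (mean-square): V_tot = √(ΣV_i²)
V_tot = √[(9.59×10⁻⁸)² + (7.67×10⁻⁸)²] = 1.23×10⁻⁷ V = 123 nV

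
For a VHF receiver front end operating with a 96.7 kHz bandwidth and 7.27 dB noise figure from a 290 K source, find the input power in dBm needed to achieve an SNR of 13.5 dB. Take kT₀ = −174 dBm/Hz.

Sensitivity = −174 + 10 log₁₀(B) + NF + SNR_min
= −174 + 49.85 + 7.27 + 13.5
= −103.38 dBm → −103.4 dBm

−103.4 dBm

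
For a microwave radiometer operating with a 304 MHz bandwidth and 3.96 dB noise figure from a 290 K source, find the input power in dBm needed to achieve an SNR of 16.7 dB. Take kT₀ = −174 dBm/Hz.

−68.5 dBm

Sensitivity = −174 + 10 log₁₀(B) + NF + SNR_min
= −174 + 84.83 + 3.96 + 16.7
= −68.51 dBm → −68.5 dBm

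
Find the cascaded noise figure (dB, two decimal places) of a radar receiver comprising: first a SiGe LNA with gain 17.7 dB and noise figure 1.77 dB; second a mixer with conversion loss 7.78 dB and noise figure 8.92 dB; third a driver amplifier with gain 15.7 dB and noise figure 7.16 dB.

Convert to linear (a loss of L dB is a gain of −L dB): F_i = 10^(NF_i/10), G_i = 10^(G_i,dB/10)
  Stage 1: F_1 = 10^(1.77/10) = 1.503, G_1 = 10^(17.7/10) = 58.88
  Stage 2: F_2 = 10^(8.92/10) = 7.798, G_2 = 10^(−7.78/10) = 0.1667
  Stage 3: F_3 = 10^(7.16/10) = 5.200, G_3 = 10^(15.7/10) = 37.15
Friis cascade:
  F = 1.503 + (7.798 − 1)/58.88 + (5.200 − 1)/9.817 = 2.046
NF = 10 log₁₀(2.046) = 3.11 dB

3.11 dB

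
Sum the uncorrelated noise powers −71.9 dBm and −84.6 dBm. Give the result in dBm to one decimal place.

Convert to linear, add, convert back:
P₁ = 6.46×10⁻¹¹ W, P₂ = 3.47×10⁻¹² W
P_tot = 6.80×10⁻¹¹ W → 10 log₁₀(P_tot / 10⁻³) = −71.7 dBm

−71.7 dBm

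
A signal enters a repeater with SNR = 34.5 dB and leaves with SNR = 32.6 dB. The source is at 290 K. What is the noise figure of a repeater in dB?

NF (dB) = SNR_in(dB) − SNR_out(dB) when the source is at T₀
NF = 34.5 − 32.6 = 1.9 dB

1.9 dB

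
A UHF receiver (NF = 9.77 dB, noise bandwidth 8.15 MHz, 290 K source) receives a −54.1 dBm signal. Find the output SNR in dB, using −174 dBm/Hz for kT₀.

Noise floor: N = −174 + 10 log₁₀(B) + NF
10 log₁₀(8.15×10⁶) = 69.11 dB
N = −174 + 69.11 + 9.77 = −95.12 dBm
SNR = P_sig − N = −54.1 − (−95.12) = 41.02 dB → 41.0 dB

41.0 dB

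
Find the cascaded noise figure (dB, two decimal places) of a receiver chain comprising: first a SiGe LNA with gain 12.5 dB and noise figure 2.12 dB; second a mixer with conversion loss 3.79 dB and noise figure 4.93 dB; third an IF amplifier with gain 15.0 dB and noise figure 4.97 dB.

3.09 dB

Convert to linear (a loss of L dB is a gain of −L dB): F_i = 10^(NF_i/10), G_i = 10^(G_i,dB/10)
  Stage 1: F_1 = 10^(2.12/10) = 1.629, G_1 = 10^(12.5/10) = 17.78
  Stage 2: F_2 = 10^(4.93/10) = 3.112, G_2 = 10^(−3.79/10) = 0.4178
  Stage 3: F_3 = 10^(4.97/10) = 3.141, G_3 = 10^(15.0/10) = 31.62
Friis cascade:
  F = 1.629 + (3.112 − 1)/17.78 + (3.141 − 1)/7.430 = 2.036
NF = 10 log₁₀(2.036) = 3.09 dB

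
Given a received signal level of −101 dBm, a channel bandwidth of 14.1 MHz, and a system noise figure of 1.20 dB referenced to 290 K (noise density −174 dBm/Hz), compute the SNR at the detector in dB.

Noise floor: N = −174 + 10 log₁₀(B) + NF
10 log₁₀(1.41×10⁷) = 71.49 dB
N = −174 + 71.49 + 1.20 = −101.31 dBm
SNR = P_sig − N = −101 − (−101.31) = 0.31 dB → 0.3 dB

0.3 dB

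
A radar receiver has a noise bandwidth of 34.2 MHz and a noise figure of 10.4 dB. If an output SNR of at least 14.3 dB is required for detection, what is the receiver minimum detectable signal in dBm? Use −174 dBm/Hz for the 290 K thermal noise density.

−74.0 dBm

Sensitivity = −174 + 10 log₁₀(B) + NF + SNR_min
= −174 + 75.34 + 10.4 + 14.3
= −73.96 dBm → −74.0 dBm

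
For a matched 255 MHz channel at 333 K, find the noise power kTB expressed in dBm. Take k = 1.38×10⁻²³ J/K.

P_n = kTB = 1.38×10⁻²³ × 333 × 2.55×10⁸ = 1.17×10⁻¹² W
In dBm: 10 log₁₀(1.17×10⁻¹² / 10⁻³) = −89.3 dBm

−89.3 dBm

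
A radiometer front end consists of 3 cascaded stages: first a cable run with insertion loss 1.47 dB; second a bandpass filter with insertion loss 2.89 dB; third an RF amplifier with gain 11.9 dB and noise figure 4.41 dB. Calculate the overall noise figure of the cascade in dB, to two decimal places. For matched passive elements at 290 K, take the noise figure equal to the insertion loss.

Convert to linear (a loss of L dB is a gain of −L dB): F_i = 10^(NF_i/10), G_i = 10^(G_i,dB/10)
  Stage 1: F_1 = 10^(1.47/10) = 1.403, G_1 = 10^(−1.47/10) = 0.7129
  Stage 2: F_2 = 10^(2.89/10) = 1.945, G_2 = 10^(−2.89/10) = 0.5140
  Stage 3: F_3 = 10^(4.41/10) = 2.761, G_3 = 10^(11.9/10) = 15.49
Friis cascade:
  F = 1.403 + (1.945 − 1)/0.7129 + (2.761 − 1)/0.3664 = 7.534
NF = 10 log₁₀(7.534) = 8.77 dB

8.77 dB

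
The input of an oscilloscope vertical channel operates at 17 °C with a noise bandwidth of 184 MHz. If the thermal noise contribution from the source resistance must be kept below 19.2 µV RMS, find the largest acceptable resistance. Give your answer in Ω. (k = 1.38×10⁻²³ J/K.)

125 Ω

T = 17 °C + 273.15 = 290.15 K
Johnson–Nyquist: V_n = √(4kTRB) ⇒ R = V_n² / (4kTB)
4kTB = 4 × 1.38×10⁻²³ × 290.15 × 1.84×10⁸ = 2.95×10⁻¹²
R = (1.92×10⁻⁵)² / 2.95×10⁻¹² = 1.25×10² Ω = 125 Ω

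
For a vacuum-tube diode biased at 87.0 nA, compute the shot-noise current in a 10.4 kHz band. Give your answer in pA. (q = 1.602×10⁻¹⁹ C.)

I_n = √(2qI·B)
2qI·B = 2 × 1.602×10⁻¹⁹ × 8.70×10⁻⁸ × 1.04×10⁴ = 2.90×10⁻²² A²
I_n = √(2.90×10⁻²²) = 1.70×10⁻¹¹ A = 17.0 pA

17.0 pA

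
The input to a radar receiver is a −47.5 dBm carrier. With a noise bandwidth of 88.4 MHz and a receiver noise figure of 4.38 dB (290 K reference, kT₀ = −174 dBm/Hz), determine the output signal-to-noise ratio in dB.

Noise floor: N = −174 + 10 log₁₀(B) + NF
10 log₁₀(8.84×10⁷) = 79.46 dB
N = −174 + 79.46 + 4.38 = −90.16 dBm
SNR = P_sig − N = −47.5 − (−90.16) = 42.66 dB → 42.7 dB

42.7 dB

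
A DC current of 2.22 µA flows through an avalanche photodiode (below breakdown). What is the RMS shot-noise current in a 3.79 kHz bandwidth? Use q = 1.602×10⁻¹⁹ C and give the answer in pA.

51.9 pA

I_n = √(2qI·B)
2qI·B = 2 × 1.602×10⁻¹⁹ × 2.22×10⁻⁶ × 3.79×10³ = 2.70×10⁻²¹ A²
I_n = √(2.70×10⁻²¹) = 5.19×10⁻¹¹ A = 51.9 pA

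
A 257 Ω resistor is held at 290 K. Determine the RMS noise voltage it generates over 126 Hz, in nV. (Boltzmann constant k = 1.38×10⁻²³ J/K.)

V_n = √(4kTRB)
4kTRB = 4 × 1.38×10⁻²³ × 290 × 2.57×10² × 1.26×10² = 5.18×10⁻¹⁶ V²
V_n = √(5.18×10⁻¹⁶) = 2.28×10⁻⁸ V = 22.8 nV

22.8 nV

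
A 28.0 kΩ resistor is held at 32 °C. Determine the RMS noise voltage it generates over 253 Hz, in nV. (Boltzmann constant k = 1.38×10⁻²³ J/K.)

345 nV

T = 32 °C + 273.15 = 305.15 K
V_n = √(4kTRB)
4kTRB = 4 × 1.38×10⁻²³ × 305.15 × 2.80×10⁴ × 2.53×10² = 1.19×10⁻¹³ V²
V_n = √(1.19×10⁻¹³) = 3.45×10⁻⁷ V = 345 nV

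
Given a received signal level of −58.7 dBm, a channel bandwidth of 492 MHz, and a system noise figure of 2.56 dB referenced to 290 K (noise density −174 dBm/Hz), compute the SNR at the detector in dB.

Noise floor: N = −174 + 10 log₁₀(B) + NF
10 log₁₀(4.92×10⁸) = 86.92 dB
N = −174 + 86.92 + 2.56 = −84.52 dBm
SNR = P_sig − N = −58.7 − (−84.52) = 25.82 dB → 25.8 dB

25.8 dB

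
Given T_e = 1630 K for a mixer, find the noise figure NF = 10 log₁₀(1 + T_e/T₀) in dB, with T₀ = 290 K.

8.21 dB

F = 1 + T_e/T₀ = 1 + 1630/290 = 6.62069
NF = 10 log₁₀(6.62069) = 8.21 dB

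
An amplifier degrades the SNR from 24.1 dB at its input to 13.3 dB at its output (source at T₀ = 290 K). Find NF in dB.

NF (dB) = SNR_in(dB) − SNR_out(dB) when the source is at T₀
NF = 24.1 − 13.3 = 10.8 dB

10.8 dB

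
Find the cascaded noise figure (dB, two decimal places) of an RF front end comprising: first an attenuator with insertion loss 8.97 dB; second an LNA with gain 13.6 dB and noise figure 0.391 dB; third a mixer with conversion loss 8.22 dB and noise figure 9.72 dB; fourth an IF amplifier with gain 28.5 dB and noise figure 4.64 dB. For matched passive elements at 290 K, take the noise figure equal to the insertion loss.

Convert to linear (a loss of L dB is a gain of −L dB): F_i = 10^(NF_i/10), G_i = 10^(G_i,dB/10)
  Stage 1: F_1 = 10^(8.97/10) = 7.889, G_1 = 10^(−8.97/10) = 0.1268
  Stage 2: F_2 = 10^(0.391/10) = 1.094, G_2 = 10^(13.6/10) = 22.91
  Stage 3: F_3 = 10^(9.72/10) = 9.376, G_3 = 10^(−8.22/10) = 0.1507
  Stage 4: F_4 = 10^(4.64/10) = 2.911, G_4 = 10^(28.5/10) = 707.9
Friis cascade:
  F = 7.889 + (1.094 − 1)/0.1268 + (9.376 − 1)/2.904 + (2.911 − 1)/0.4375 = 15.88
NF = 10 log₁₀(15.88) = 12.01 dB

12.01 dB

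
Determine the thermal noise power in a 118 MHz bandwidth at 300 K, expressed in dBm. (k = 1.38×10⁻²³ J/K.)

P_n = kTB = 1.38×10⁻²³ × 300 × 1.18×10⁸ = 4.89×10⁻¹³ W
In dBm: 10 log₁₀(4.89×10⁻¹³ / 10⁻³) = −93.1 dBm

−93.1 dBm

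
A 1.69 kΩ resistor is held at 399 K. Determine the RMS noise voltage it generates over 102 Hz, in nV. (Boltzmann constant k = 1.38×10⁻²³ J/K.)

61.6 nV

V_n = √(4kTRB)
4kTRB = 4 × 1.38×10⁻²³ × 399 × 1.69×10³ × 1.02×10² = 3.80×10⁻¹⁵ V²
V_n = √(3.80×10⁻¹⁵) = 6.16×10⁻⁸ V = 61.6 nV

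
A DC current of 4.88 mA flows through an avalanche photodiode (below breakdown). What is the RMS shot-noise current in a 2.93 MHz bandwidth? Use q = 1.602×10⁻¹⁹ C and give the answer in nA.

67.7 nA

I_n = √(2qI·B)
2qI·B = 2 × 1.602×10⁻¹⁹ × 4.88×10⁻³ × 2.93×10⁶ = 4.58×10⁻¹⁵ A²
I_n = √(4.58×10⁻¹⁵) = 6.77×10⁻⁸ A = 67.7 nA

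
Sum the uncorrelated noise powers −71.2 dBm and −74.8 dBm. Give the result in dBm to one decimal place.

−69.6 dBm

Convert to linear, add, convert back:
P₁ = 7.59×10⁻¹¹ W, P₂ = 3.31×10⁻¹¹ W
P_tot = 1.09×10⁻¹⁰ W → 10 log₁₀(P_tot / 10⁻³) = −69.6 dBm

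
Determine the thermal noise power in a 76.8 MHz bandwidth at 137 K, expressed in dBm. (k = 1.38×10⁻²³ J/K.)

−98.4 dBm

P_n = kTB = 1.38×10⁻²³ × 137 × 7.68×10⁷ = 1.45×10⁻¹³ W
In dBm: 10 log₁₀(1.45×10⁻¹³ / 10⁻³) = −98.4 dBm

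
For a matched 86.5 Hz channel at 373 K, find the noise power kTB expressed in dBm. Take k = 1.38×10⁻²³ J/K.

−153.5 dBm

P_n = kTB = 1.38×10⁻²³ × 373 × 8.65×10¹ = 4.45×10⁻¹⁹ W
In dBm: 10 log₁₀(4.45×10⁻¹⁹ / 10⁻³) = −153.5 dBm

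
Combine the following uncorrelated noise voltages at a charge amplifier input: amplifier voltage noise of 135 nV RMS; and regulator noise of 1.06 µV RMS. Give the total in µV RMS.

Uncorrelated sources add in power (mean-square): V_tot = √(ΣV_i²)
V_tot = √[(1.35×10⁻⁷)² + (1.06×10⁻⁶)²] = 1.07×10⁻⁶ V = 1.07 µV

1.07 µV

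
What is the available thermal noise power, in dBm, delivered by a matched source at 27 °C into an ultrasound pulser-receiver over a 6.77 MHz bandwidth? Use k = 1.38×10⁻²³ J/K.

−105.5 dBm

T = 27 °C + 273.15 = 300.15 K
P_n = kTB = 1.38×10⁻²³ × 300.15 × 6.77×10⁶ = 2.80×10⁻¹⁴ W
In dBm: 10 log₁₀(2.80×10⁻¹⁴ / 10⁻³) = −105.5 dBm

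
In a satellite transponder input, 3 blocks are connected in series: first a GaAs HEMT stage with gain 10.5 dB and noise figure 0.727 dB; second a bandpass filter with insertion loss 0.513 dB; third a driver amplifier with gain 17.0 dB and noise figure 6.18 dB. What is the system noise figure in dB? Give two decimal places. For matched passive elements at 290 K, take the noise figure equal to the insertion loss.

Convert to linear (a loss of L dB is a gain of −L dB): F_i = 10^(NF_i/10), G_i = 10^(G_i,dB/10)
  Stage 1: F_1 = 10^(0.727/10) = 1.182, G_1 = 10^(10.5/10) = 11.22
  Stage 2: F_2 = 10^(0.513/10) = 1.125, G_2 = 10^(−0.513/10) = 0.8886
  Stage 3: F_3 = 10^(6.18/10) = 4.150, G_3 = 10^(17.0/10) = 50.12
Friis cascade:
  F = 1.182 + (1.125 − 1)/11.22 + (4.150 − 1)/9.970 = 1.509
NF = 10 log₁₀(1.509) = 1.79 dB

1.79 dB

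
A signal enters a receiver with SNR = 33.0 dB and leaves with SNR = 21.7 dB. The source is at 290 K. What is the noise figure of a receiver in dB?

NF (dB) = SNR_in(dB) − SNR_out(dB) when the source is at T₀
NF = 33.0 − 21.7 = 11.3 dB

11.3 dB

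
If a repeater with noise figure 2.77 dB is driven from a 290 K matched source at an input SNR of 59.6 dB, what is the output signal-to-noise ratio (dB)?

56.83 dB

By definition F = SNR_in/SNR_out, so in dB: SNR_out = SNR_in − NF
SNR_out = 59.6 − 2.77 = 56.83 dB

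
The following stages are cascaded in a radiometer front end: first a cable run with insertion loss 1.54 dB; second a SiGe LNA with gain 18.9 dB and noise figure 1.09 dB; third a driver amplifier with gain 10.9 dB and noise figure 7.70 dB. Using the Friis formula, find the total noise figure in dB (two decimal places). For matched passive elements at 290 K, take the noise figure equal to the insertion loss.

2.84 dB

Convert to linear (a loss of L dB is a gain of −L dB): F_i = 10^(NF_i/10), G_i = 10^(G_i,dB/10)
  Stage 1: F_1 = 10^(1.54/10) = 1.426, G_1 = 10^(−1.54/10) = 0.7015
  Stage 2: F_2 = 10^(1.09/10) = 1.285, G_2 = 10^(18.9/10) = 77.62
  Stage 3: F_3 = 10^(7.70/10) = 5.888, G_3 = 10^(10.9/10) = 12.30
Friis cascade:
  F = 1.426 + (1.285 − 1)/0.7015 + (5.888 − 1)/54.45 = 1.922
NF = 10 log₁₀(1.922) = 2.84 dB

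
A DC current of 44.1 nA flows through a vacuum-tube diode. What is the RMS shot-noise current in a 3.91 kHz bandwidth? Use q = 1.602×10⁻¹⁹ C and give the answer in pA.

7.43 pA

I_n = √(2qI·B)
2qI·B = 2 × 1.602×10⁻¹⁹ × 4.41×10⁻⁸ × 3.91×10³ = 5.52×10⁻²³ A²
I_n = √(5.52×10⁻²³) = 7.43×10⁻¹² A = 7.43 pA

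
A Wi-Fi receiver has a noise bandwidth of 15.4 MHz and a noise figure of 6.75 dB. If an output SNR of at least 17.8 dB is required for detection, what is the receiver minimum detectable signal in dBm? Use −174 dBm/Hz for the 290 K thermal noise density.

Sensitivity = −174 + 10 log₁₀(B) + NF + SNR_min
= −174 + 71.88 + 6.75 + 17.8
= −77.57 dBm → −77.6 dBm

−77.6 dBm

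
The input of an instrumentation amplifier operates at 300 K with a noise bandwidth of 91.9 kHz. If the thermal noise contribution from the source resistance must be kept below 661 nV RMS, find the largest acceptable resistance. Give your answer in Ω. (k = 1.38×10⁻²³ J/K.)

Johnson–Nyquist: V_n = √(4kTRB) ⇒ R = V_n² / (4kTB)
4kTB = 4 × 1.38×10⁻²³ × 300 × 9.19×10⁴ = 1.52×10⁻¹⁵
R = (6.61×10⁻⁷)² / 1.52×10⁻¹⁵ = 2.87×10² Ω = 287 Ω

287 Ω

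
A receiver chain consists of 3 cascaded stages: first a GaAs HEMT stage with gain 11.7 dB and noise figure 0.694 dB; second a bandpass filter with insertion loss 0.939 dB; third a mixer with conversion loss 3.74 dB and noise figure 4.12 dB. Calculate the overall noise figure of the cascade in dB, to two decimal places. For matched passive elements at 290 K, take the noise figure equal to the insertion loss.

Convert to linear (a loss of L dB is a gain of −L dB): F_i = 10^(NF_i/10), G_i = 10^(G_i,dB/10)
  Stage 1: F_1 = 10^(0.694/10) = 1.173, G_1 = 10^(11.7/10) = 14.79
  Stage 2: F_2 = 10^(0.939/10) = 1.241, G_2 = 10^(−0.939/10) = 0.8056
  Stage 3: F_3 = 10^(4.12/10) = 2.582, G_3 = 10^(−3.74/10) = 0.4227
Friis cascade:
  F = 1.173 + (1.241 − 1)/14.79 + (2.582 − 1)/11.92 = 1.322
NF = 10 log₁₀(1.322) = 1.21 dB

1.21 dB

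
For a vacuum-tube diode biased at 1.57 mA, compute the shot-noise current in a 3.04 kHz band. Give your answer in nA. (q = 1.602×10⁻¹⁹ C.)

1.24 nA

I_n = √(2qI·B)
2qI·B = 2 × 1.602×10⁻¹⁹ × 1.57×10⁻³ × 3.04×10³ = 1.53×10⁻¹⁸ A²
I_n = √(1.53×10⁻¹⁸) = 1.24×10⁻⁹ A = 1.24 nA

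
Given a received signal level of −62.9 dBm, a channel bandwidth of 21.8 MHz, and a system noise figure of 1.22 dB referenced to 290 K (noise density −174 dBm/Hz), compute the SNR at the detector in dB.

36.5 dB

Noise floor: N = −174 + 10 log₁₀(B) + NF
10 log₁₀(2.18×10⁷) = 73.38 dB
N = −174 + 73.38 + 1.22 = −99.40 dBm
SNR = P_sig − N = −62.9 − (−99.40) = 36.50 dB → 36.5 dB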